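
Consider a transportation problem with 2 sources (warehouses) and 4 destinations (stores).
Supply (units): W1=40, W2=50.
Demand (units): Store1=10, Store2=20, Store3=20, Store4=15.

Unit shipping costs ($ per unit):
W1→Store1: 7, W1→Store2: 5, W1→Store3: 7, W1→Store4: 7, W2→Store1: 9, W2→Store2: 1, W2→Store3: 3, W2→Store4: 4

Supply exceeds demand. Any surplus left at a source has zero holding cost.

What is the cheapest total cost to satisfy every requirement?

225

One minimum-cost allocation:
  W1–Store1: 10 × $7 = $70
  W1–Store4: 5 × $7 = $35
  W2–Store2: 20 × $1 = $20
  W2–Store3: 20 × $3 = $60
  W2–Store4: 10 × $4 = $40
Total = 70 + 35 + 20 + 60 + 40 = $225.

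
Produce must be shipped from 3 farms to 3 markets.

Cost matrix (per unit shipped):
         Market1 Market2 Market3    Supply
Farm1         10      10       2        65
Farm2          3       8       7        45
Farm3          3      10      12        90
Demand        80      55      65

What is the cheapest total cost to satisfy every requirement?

One minimum-cost allocation:
  Farm1 to Market3: 65 × 2 = 130
  Farm2 to Market2: 45 × 8 = 360
  Farm3 to Market1: 80 × 3 = 240
  Farm3 to Market2: 10 × 10 = 100
Total = 130 + 360 + 240 + 100 = 830.

830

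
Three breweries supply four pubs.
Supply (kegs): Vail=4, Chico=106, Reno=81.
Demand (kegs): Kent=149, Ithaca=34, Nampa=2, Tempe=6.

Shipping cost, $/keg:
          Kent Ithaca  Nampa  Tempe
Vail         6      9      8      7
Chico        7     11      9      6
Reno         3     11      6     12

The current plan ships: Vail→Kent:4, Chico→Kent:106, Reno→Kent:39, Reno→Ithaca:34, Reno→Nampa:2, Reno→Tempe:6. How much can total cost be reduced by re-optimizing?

202

Current plan cost = 4·6 + 106·7 + 39·3 + 34·11 + 2·6 + 6·12 = $1341.
Optimal plan:
  Vail–Ithaca: 4 × $9 = $36
  Chico–Kent: 68 × $7 = $476
  Chico–Ithaca: 30 × $11 = $330
  Chico–Nampa: 2 × $9 = $18
  Chico–Tempe: 6 × $6 = $36
  Reno–Kent: 81 × $3 = $243
Optimal cost = $1139.
Saving = 1341 − 1139 = $202.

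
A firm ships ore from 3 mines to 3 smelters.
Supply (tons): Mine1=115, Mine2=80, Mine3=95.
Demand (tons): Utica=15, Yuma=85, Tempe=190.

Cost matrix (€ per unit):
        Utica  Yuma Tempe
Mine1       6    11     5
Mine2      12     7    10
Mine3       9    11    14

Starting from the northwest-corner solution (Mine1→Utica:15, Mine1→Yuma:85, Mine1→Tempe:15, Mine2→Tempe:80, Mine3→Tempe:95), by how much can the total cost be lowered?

Current plan cost = 15·6 + 85·11 + 15·5 + 80·10 + 95·14 = €3230.
Optimal plan:
  Mine1->Tempe: 115 tons
  Mine2->Yuma: 5 tons
  Mine2->Tempe: 75 tons
  Mine3->Utica: 15 tons
  Mine3->Yuma: 80 tons
Optimal cost = €2375.
Saving = 3230 − 2375 = €855.

855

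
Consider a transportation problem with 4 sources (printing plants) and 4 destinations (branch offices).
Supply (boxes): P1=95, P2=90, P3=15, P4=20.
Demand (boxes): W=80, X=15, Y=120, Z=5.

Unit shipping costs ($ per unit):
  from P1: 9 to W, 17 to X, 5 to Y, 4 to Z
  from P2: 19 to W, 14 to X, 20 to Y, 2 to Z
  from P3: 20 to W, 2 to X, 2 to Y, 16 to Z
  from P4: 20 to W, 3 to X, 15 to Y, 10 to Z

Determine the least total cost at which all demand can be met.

A cheapest plan:
  P1->Y: 95 × $5 = $475
  P2->W: 80 × $19 = $1520
  P2->Y: 5 × $20 = $100
  P2->Z: 5 × $2 = $10
  P3->Y: 15 × $2 = $30
  P4->X: 15 × $3 = $45
  P4->Y: 5 × $15 = $75
Total = 475 + 1520 + 100 + 10 + 30 + 45 + 75 = $2255.

2255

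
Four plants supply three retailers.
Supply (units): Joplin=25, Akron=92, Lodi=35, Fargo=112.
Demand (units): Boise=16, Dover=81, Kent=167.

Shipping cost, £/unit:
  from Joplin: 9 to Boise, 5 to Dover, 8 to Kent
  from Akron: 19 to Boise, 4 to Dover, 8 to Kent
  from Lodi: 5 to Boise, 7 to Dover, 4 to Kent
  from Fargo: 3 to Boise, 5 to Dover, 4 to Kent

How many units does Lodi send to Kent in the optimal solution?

35

Optimal shipments:
  Joplin to Kent: 25 units
  Akron to Dover: 81 units
  Akron to Kent: 11 units
  Lodi to Kent: 35 units
  Fargo to Boise: 16 units
  Fargo to Kent: 96 units
Total cost = £1184.
So Lodi→Kent carries 35 units.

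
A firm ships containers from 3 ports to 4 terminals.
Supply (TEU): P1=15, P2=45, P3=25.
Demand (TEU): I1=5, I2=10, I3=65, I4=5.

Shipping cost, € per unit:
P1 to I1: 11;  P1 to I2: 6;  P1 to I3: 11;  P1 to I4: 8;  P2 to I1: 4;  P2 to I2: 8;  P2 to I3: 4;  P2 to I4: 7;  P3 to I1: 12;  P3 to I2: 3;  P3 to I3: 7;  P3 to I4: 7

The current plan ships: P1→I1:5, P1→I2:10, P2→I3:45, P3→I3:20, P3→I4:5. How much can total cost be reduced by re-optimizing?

15

Current plan cost = 5·11 + 10·6 + 45·4 + 20·7 + 5·7 = €470.
Optimal plan:
  P1–I2: 10 × €6 = €60
  P1–I4: 5 × €8 = €40
  P2–I1: 5 × €4 = €20
  P2–I3: 40 × €4 = €160
  P3–I3: 25 × €7 = €175
Optimal cost = €455.
Saving = 470 − 455 = €15.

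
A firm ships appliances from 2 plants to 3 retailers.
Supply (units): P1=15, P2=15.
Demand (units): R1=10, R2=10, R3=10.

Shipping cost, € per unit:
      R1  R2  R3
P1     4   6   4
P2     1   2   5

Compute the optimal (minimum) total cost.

An optimal shipping plan:
  P1→R1: 5 × €4 = €20
  P1→R3: 10 × €4 = €40
  P2→R1: 5 × €1 = €5
  P2→R2: 10 × €2 = €20
Total = 20 + 40 + 5 + 20 = €85.
(Supply check: P1 ships 15; P2 ships 15.)

85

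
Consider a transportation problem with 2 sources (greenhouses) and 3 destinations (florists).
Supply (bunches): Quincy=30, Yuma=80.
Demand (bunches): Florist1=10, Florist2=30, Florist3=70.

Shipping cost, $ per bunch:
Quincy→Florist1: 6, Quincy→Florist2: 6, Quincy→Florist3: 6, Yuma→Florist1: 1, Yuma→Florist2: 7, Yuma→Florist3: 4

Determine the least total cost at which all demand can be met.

One minimum-cost allocation:
  Quincy→Florist2: 30 × $6 = $180
  Yuma→Florist1: 10 × $1 = $10
  Yuma→Florist3: 70 × $4 = $280
Total = 180 + 10 + 280 = $470.

470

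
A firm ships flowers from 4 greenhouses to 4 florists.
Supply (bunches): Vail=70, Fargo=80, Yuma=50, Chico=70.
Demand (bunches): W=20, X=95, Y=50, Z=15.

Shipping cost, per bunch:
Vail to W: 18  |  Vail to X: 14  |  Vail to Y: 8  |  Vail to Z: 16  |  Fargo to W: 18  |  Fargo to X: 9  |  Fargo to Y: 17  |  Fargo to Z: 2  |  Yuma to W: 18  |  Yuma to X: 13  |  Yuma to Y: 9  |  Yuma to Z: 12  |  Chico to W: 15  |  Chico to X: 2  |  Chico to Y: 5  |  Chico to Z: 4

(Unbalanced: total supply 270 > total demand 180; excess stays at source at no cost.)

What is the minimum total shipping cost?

1155

One minimum-cost allocation:
  Vail–W: 20 × 18 = 360
  Vail–Y: 50 × 8 = 400
  Fargo–X: 25 × 9 = 225
  Fargo–Z: 15 × 2 = 30
  Chico–X: 70 × 2 = 140
Total = 360 + 400 + 225 + 30 + 140 = 1155.
(Supply check: Vail ships 70; Fargo ships 40; Yuma ships 0; Chico ships 70.)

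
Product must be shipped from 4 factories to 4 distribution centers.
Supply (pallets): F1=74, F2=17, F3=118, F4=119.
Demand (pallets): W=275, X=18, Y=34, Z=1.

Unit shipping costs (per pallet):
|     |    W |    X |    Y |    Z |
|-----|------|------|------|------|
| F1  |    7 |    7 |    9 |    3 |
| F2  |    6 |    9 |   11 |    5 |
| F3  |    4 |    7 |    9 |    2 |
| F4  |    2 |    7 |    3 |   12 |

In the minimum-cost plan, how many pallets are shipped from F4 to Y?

34

Optimal shipments:
  F1–W: 55 pallets
  F1–X: 18 pallets
  F1–Z: 1 pallets
  F2–W: 17 pallets
  F3–W: 118 pallets
  F4–W: 85 pallets
  F4–Y: 34 pallets
Total cost = 1360.
So F4→Y carries 34 pallets.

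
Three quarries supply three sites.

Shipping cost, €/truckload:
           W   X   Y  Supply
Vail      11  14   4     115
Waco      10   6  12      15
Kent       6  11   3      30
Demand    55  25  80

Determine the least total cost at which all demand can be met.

One minimum-cost allocation:
  Vail–W: 25 × €11 = €275
  Vail–X: 10 × €14 = €140
  Vail–Y: 80 × €4 = €320
  Waco–X: 15 × €6 = €90
  Kent–W: 30 × €6 = €180
Total = 275 + 140 + 320 + 90 + 180 = €1005.
(Supply check: Vail ships 115; Waco ships 15; Kent ships 30.)

1005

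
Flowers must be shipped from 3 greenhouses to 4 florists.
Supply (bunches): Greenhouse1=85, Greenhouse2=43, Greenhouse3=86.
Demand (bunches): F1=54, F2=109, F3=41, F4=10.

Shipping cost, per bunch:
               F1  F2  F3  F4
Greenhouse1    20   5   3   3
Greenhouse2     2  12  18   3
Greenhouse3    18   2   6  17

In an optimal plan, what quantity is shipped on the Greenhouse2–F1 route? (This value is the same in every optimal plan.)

Optimal shipments:
  Greenhouse1 to F1: 11 × 20 = 220
  Greenhouse1 to F2: 23 × 5 = 115
  Greenhouse1 to F3: 41 × 3 = 123
  Greenhouse1 to F4: 10 × 3 = 30
  Greenhouse2 to F1: 43 × 2 = 86
  Greenhouse3 to F2: 86 × 2 = 172
Total cost = 746.
So Greenhouse2→F1 carries 43 bunches.

43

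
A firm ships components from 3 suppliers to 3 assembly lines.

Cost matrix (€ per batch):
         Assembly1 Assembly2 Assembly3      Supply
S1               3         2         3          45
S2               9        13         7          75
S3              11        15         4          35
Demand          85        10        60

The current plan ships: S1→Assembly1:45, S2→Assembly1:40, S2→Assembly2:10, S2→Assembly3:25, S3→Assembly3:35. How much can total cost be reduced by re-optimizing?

Current plan cost = 45·3 + 40·9 + 10·13 + 25·7 + 35·4 = €940.
Optimal plan:
  S1->Assembly1: 35 × €3 = €105
  S1->Assembly2: 10 × €2 = €20
  S2->Assembly1: 50 × €9 = €450
  S2->Assembly3: 25 × €7 = €175
  S3->Assembly3: 35 × €4 = €140
Optimal cost = €890.
Saving = 940 − 890 = €50.

50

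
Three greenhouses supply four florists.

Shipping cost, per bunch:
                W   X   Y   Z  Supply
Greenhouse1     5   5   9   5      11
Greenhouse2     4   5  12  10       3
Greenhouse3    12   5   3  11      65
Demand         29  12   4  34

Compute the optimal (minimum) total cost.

An optimal shipping plan:
  Greenhouse1→W: 11 × 5 = 55
  Greenhouse2→W: 3 × 4 = 12
  Greenhouse3→W: 15 × 12 = 180
  Greenhouse3→X: 12 × 5 = 60
  Greenhouse3→Y: 4 × 3 = 12
  Greenhouse3→Z: 34 × 11 = 374
Total = 55 + 12 + 180 + 60 + 12 + 374 = 693.

693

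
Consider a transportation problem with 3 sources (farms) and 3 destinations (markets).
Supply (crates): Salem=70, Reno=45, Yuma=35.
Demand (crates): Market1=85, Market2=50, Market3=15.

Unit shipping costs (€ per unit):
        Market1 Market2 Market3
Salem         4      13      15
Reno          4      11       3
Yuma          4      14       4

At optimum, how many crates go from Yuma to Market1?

The minimum-cost plan:
  Salem to Market1: 65 × €4 = €260
  Salem to Market2: 5 × €13 = €65
  Reno to Market2: 45 × €11 = €495
  Yuma to Market1: 20 × €4 = €80
  Yuma to Market3: 15 × €4 = €60
Total cost = €960.
So Yuma→Market1 carries 20 crates.

20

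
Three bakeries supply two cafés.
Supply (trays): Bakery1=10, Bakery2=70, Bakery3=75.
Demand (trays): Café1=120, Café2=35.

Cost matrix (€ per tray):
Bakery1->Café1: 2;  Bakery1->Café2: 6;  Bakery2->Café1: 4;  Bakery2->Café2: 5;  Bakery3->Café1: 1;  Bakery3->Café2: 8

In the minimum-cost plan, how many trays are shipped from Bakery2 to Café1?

Optimal shipments:
  Bakery1 to Café1: 10 × €2 = €20
  Bakery2 to Café1: 35 × €4 = €140
  Bakery2 to Café2: 35 × €5 = €175
  Bakery3 to Café1: 75 × €1 = €75
Total cost = €410.
So Bakery2→Café1 carries 35 trays.

35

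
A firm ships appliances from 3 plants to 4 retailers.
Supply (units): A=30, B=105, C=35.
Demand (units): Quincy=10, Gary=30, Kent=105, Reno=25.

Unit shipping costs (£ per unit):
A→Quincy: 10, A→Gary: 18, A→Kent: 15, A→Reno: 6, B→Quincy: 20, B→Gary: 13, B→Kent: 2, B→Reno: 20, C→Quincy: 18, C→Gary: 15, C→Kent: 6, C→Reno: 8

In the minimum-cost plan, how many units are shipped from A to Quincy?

10

Optimal shipments:
  A–Quincy: 10 × £10 = £100
  A–Reno: 20 × £6 = £120
  B–Kent: 105 × £2 = £210
  C–Gary: 30 × £15 = £450
  C–Reno: 5 × £8 = £40
Total cost = £920.
So A→Quincy carries 10 units.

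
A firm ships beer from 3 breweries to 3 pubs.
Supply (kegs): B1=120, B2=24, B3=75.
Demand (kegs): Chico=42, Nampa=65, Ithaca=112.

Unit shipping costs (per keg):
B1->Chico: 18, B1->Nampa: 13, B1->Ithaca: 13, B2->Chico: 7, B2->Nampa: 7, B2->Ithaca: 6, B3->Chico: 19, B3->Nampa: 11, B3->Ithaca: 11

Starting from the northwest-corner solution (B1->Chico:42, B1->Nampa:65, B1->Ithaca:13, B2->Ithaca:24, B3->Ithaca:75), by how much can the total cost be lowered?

96

Current plan cost = 42·18 + 65·13 + 13·13 + 24·6 + 75·11 = 2739.
Optimal plan:
  B1–Chico: 18 × 18 = 324
  B1–Ithaca: 102 × 13 = 1326
  B2–Chico: 24 × 7 = 168
  B3–Nampa: 65 × 11 = 715
  B3–Ithaca: 10 × 11 = 110
Optimal cost = 2643.
Saving = 2739 − 2643 = 96.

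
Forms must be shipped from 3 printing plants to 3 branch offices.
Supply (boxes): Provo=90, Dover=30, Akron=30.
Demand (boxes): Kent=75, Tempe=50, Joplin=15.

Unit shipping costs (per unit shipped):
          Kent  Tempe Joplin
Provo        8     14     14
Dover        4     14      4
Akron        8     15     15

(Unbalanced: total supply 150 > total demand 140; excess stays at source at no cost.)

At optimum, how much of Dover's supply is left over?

An optimal plan:
  Provo to Kent: 30 boxes
  Provo to Tempe: 50 boxes
  Dover to Kent: 15 boxes
  Dover to Joplin: 15 boxes
  Akron to Kent: 30 boxes
Total cost = 1300.
Dover ships 30 of its 30, leaving 0.

0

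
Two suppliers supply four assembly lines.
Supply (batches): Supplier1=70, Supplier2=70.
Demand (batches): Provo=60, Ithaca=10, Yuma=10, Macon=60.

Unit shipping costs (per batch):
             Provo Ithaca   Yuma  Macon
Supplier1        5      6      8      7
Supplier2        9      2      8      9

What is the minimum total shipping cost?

920

A cheapest plan:
  Supplier1 to Provo: 60 × 5 = 300
  Supplier1 to Macon: 10 × 7 = 70
  Supplier2 to Ithaca: 10 × 2 = 20
  Supplier2 to Yuma: 10 × 8 = 80
  Supplier2 to Macon: 50 × 9 = 450
Total = 300 + 70 + 20 + 80 + 450 = 920.
(Supply check: Supplier1 ships 70; Supplier2 ships 70.)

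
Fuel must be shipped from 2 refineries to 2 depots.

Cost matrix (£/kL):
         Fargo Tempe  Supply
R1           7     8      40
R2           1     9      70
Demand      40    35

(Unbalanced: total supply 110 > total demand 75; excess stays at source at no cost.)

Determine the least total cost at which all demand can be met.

A cheapest plan:
  R1->Tempe: 35 kL
  R2->Fargo: 40 kL
Total cost = £320.

320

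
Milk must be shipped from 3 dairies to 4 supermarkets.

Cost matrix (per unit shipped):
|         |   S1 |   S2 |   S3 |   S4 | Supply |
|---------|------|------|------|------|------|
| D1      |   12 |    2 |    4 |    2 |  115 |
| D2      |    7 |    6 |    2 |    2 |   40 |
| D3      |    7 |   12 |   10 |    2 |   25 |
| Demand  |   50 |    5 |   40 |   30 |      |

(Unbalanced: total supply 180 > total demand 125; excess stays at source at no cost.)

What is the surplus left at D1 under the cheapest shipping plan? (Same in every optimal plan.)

55

An optimal plan:
  D1 to S2: 5 × 2 = 10
  D1 to S3: 25 × 4 = 100
  D1 to S4: 30 × 2 = 60
  D2 to S1: 25 × 7 = 175
  D2 to S3: 15 × 2 = 30
  D3 to S1: 25 × 7 = 175
Total cost = 550.
D1 ships 60 of its 115, leaving 55.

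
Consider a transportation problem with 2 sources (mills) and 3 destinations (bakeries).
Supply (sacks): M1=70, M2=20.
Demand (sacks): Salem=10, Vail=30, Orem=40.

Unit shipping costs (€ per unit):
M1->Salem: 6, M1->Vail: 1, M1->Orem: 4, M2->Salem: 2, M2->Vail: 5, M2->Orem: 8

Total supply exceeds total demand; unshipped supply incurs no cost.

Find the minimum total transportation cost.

Optimal allocation:
  M1->Vail: 30 × €1 = €30
  M1->Orem: 40 × €4 = €160
  M2->Salem: 10 × €2 = €20
Total = 30 + 160 + 20 = €210.

210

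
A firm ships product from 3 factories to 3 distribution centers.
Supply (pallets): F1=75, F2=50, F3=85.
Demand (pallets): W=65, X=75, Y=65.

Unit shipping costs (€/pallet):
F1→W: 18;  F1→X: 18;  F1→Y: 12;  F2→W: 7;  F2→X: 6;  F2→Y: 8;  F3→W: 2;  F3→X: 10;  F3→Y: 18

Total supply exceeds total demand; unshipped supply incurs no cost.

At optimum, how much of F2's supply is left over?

An optimal plan:
  F1–X: 5 × €18 = €90
  F1–Y: 65 × €12 = €780
  F2–X: 50 × €6 = €300
  F3–W: 65 × €2 = €130
  F3–X: 20 × €10 = €200
Total cost = €1500.
F2 ships 50 of its 50, leaving 0.

0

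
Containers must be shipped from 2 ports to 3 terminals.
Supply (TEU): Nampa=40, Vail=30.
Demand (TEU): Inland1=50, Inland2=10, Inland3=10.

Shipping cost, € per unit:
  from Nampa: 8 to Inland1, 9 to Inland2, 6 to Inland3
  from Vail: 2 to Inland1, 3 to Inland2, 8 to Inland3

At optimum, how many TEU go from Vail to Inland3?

Optimal shipments:
  Nampa→Inland1: 20 × €8 = €160
  Nampa→Inland2: 10 × €9 = €90
  Nampa→Inland3: 10 × €6 = €60
  Vail→Inland1: 30 × €2 = €60
Total cost = €370.
The route Vail→Inland3 is not used.

0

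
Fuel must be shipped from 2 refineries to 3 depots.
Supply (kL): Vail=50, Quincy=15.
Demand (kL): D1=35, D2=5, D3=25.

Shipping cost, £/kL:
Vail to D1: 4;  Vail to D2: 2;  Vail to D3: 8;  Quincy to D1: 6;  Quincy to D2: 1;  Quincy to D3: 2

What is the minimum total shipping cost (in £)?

An optimal shipping plan:
  Vail–D1: 35 × £4 = £140
  Vail–D2: 5 × £2 = £10
  Vail–D3: 10 × £8 = £80
  Quincy–D3: 15 × £2 = £30
Total = 140 + 10 + 80 + 30 = £260.
(Supply check: Vail ships 50; Quincy ships 15.)

260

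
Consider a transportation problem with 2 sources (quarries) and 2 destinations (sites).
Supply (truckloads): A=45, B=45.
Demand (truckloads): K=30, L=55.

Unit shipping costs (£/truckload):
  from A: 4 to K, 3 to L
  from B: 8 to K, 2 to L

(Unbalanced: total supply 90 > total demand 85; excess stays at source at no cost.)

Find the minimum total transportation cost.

An optimal shipping plan:
  A->K: 30 × £4 = £120
  A->L: 10 × £3 = £30
  B->L: 45 × £2 = £90
Total = 120 + 30 + 90 = £240.

240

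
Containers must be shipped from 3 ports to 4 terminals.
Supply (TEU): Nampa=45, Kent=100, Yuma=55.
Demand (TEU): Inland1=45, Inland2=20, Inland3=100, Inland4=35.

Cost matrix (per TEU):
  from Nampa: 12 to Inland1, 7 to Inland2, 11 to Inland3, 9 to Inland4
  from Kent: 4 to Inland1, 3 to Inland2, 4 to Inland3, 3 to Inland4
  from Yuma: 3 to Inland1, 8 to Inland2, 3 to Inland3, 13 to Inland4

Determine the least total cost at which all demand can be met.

920

One minimum-cost allocation:
  Nampa to Inland2: 20 TEU
  Nampa to Inland4: 25 TEU
  Kent to Inland1: 45 TEU
  Kent to Inland3: 45 TEU
  Kent to Inland4: 10 TEU
  Yuma to Inland3: 55 TEU
Total cost = 920.
(Supply check: Nampa ships 45; Kent ships 100; Yuma ships 55.)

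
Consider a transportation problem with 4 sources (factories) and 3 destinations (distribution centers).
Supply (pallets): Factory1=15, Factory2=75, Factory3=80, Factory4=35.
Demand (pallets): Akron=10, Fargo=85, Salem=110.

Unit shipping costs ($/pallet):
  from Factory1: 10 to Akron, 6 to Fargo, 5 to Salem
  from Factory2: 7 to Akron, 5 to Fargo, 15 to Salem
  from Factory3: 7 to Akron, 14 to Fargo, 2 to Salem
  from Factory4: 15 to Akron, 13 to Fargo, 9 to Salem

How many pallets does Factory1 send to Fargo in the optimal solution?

Optimal shipments:
  Factory1 to Fargo: 15 pallets
  Factory2 to Akron: 5 pallets
  Factory2 to Fargo: 70 pallets
  Factory3 to Akron: 5 pallets
  Factory3 to Salem: 75 pallets
  Factory4 to Salem: 35 pallets
Total cost = $975.
So Factory1→Fargo carries 15 pallets.

15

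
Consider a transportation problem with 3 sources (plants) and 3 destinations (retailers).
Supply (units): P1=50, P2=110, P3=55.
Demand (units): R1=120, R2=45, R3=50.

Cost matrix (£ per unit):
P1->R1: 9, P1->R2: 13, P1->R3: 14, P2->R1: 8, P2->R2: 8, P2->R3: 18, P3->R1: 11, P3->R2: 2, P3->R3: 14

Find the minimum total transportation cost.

An optimal shipping plan:
  P1→R1: 10 units
  P1→R3: 40 units
  P2→R1: 110 units
  P3→R2: 45 units
  P3→R3: 10 units
Total cost = £1760.
(Supply check: P1 ships 50; P2 ships 110; P3 ships 55.)

1760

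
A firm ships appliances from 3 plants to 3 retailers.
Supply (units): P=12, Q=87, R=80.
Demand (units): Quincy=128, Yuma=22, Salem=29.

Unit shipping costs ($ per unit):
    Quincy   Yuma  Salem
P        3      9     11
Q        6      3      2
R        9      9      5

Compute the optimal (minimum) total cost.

1096

One minimum-cost allocation:
  P to Quincy: 12 × $3 = $36
  Q to Quincy: 36 × $6 = $216
  Q to Yuma: 22 × $3 = $66
  Q to Salem: 29 × $2 = $58
  R to Quincy: 80 × $9 = $720
Total = 36 + 216 + 66 + 58 + 720 = $1096.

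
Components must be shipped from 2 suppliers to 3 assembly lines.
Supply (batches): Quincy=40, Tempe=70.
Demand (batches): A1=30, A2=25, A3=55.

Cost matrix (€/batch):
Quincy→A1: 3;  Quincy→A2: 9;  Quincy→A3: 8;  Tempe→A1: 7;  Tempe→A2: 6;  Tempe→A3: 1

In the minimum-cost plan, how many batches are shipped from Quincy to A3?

Optimal shipments:
  Quincy to A1: 30 batches
  Quincy to A2: 10 batches
  Tempe to A2: 15 batches
  Tempe to A3: 55 batches
Total cost = €325.
The route Quincy→A3 is not used.

0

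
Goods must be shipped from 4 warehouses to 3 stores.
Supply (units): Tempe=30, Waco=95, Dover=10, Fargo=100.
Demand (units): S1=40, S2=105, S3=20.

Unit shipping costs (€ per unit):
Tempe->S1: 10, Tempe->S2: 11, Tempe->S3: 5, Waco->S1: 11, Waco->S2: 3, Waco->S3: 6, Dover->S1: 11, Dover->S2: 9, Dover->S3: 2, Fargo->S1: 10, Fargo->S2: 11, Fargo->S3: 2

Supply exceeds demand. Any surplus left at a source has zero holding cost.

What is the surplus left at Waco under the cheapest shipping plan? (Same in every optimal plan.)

0

Minimum-cost shipments:
  Tempe–S1: 30 × €10 = €300
  Waco–S2: 95 × €3 = €285
  Dover–S2: 10 × €9 = €90
  Fargo–S1: 10 × €10 = €100
  Fargo–S3: 20 × €2 = €40
Total cost = €815.
Waco ships 95 of its 95, leaving 0.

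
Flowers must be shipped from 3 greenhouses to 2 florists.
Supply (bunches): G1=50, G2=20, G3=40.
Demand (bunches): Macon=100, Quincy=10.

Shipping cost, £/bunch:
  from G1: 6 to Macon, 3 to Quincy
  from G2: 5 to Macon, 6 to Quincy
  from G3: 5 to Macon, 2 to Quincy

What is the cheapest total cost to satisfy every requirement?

An optimal shipping plan:
  G1→Macon: 40 × £6 = £240
  G1→Quincy: 10 × £3 = £30
  G2→Macon: 20 × £5 = £100
  G3→Macon: 40 × £5 = £200
Total = 240 + 30 + 100 + 200 = £570.
(Supply check: G1 ships 50; G2 ships 20; G3 ships 40.)

570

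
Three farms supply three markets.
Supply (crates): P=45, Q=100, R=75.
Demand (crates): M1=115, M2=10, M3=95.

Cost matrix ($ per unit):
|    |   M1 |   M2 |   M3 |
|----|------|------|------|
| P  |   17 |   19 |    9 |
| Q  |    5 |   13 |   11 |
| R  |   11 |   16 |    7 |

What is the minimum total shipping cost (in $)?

1580

An optimal shipping plan:
  P to M3: 45 × $9 = $405
  Q to M1: 100 × $5 = $500
  R to M1: 15 × $11 = $165
  R to M2: 10 × $16 = $160
  R to M3: 50 × $7 = $350
Total = 405 + 500 + 165 + 160 + 350 = $1580.
(Supply check: P ships 45; Q ships 100; R ships 75.)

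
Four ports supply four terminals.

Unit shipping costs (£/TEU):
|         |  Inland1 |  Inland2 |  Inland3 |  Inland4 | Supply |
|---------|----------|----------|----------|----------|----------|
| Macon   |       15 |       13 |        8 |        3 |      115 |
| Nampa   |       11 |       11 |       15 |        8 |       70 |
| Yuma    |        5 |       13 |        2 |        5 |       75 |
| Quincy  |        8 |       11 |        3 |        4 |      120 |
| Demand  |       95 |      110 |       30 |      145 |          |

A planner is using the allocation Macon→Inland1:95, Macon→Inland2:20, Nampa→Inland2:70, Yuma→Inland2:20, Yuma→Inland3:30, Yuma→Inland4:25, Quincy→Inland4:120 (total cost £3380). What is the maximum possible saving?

1080

Current plan cost = 95·15 + 20·13 + 70·11 + 20·13 + 30·2 + 25·5 + 120·4 = £3380.
Optimal plan:
  Macon→Inland4: 115 TEU
  Nampa→Inland2: 70 TEU
  Yuma→Inland1: 75 TEU
  Quincy→Inland1: 20 TEU
  Quincy→Inland2: 40 TEU
  Quincy→Inland3: 30 TEU
  Quincy→Inland4: 30 TEU
Optimal cost = £2300.
Saving = 3380 − 2300 = £1080.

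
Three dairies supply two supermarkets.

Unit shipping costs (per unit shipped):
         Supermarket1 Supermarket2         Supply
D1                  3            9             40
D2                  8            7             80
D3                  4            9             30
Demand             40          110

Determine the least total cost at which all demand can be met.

950

A cheapest plan:
  D1 to Supermarket1: 40 × 3 = 120
  D2 to Supermarket2: 80 × 7 = 560
  D3 to Supermarket2: 30 × 9 = 270
Total = 120 + 560 + 270 = 950.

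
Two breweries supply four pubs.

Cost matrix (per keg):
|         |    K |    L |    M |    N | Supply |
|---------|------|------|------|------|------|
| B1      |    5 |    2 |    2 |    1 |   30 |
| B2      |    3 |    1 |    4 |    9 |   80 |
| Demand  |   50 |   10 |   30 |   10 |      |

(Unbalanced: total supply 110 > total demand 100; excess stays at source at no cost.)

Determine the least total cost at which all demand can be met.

250

An optimal shipping plan:
  B1→M: 20 × 2 = 40
  B1→N: 10 × 1 = 10
  B2→K: 50 × 3 = 150
  B2→L: 10 × 1 = 10
  B2→M: 10 × 4 = 40
Total = 40 + 10 + 150 + 10 + 40 = 250.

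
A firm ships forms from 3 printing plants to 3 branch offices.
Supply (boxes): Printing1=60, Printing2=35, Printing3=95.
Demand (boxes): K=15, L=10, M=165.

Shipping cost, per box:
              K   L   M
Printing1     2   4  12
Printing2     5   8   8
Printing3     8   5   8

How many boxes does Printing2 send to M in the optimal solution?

35

Optimal shipments:
  Printing1–K: 15 × 2 = 30
  Printing1–L: 10 × 4 = 40
  Printing1–M: 35 × 12 = 420
  Printing2–M: 35 × 8 = 280
  Printing3–M: 95 × 8 = 760
Total cost = 1530.
So Printing2→M carries 35 boxes.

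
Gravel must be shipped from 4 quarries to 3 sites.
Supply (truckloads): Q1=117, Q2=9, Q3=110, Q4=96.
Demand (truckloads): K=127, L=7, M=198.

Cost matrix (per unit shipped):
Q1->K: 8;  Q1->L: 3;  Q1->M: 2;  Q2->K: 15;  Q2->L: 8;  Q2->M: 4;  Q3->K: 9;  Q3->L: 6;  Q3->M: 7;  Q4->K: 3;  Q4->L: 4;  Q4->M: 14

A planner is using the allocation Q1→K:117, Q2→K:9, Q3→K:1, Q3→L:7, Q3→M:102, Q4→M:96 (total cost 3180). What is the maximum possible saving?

1797

Current plan cost = 117·8 + 9·15 + 1·9 + 7·6 + 102·7 + 96·14 = 3180.
Optimal plan:
  Q1 to M: 117 × 2 = 234
  Q2 to M: 9 × 4 = 36
  Q3 to K: 31 × 9 = 279
  Q3 to L: 7 × 6 = 42
  Q3 to M: 72 × 7 = 504
  Q4 to K: 96 × 3 = 288
Optimal cost = 1383.
Saving = 3180 − 1383 = 1797.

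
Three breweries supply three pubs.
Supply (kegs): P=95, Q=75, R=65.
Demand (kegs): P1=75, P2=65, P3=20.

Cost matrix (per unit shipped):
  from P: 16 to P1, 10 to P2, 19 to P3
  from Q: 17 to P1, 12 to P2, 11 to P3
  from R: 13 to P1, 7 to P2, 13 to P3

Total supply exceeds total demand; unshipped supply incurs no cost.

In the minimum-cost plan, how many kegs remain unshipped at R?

0

Minimum-cost shipments:
  P to P1: 10 × 16 = 160
  P to P2: 65 × 10 = 650
  Q to P3: 20 × 11 = 220
  R to P1: 65 × 13 = 845
Total cost = 1875.
R ships 65 of its 65, leaving 0.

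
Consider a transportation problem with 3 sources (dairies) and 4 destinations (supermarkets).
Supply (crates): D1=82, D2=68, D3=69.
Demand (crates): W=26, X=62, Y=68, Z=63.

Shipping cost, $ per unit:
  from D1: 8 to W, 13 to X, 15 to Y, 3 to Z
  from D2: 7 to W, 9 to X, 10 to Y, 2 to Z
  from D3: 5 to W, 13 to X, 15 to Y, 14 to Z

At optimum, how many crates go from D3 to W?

The minimum-cost plan:
  D1 to X: 19 crates
  D1 to Z: 63 crates
  D2 to Y: 68 crates
  D3 to W: 26 crates
  D3 to X: 43 crates
Total cost = $1805.
So D3→W carries 26 crates.

26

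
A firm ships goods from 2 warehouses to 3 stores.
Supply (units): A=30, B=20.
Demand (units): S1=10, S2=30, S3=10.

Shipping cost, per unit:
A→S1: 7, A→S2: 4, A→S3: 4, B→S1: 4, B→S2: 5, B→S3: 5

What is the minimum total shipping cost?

210

A cheapest plan:
  A–S2: 20 × 4 = 80
  A–S3: 10 × 4 = 40
  B–S1: 10 × 4 = 40
  B–S2: 10 × 5 = 50
Total = 80 + 40 + 40 + 50 = 210.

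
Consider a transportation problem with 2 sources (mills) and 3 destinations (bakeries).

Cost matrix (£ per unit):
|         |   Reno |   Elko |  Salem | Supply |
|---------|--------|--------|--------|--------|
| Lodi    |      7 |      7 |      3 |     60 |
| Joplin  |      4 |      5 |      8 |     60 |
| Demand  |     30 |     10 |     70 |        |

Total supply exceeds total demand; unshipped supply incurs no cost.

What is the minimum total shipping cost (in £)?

430

One minimum-cost allocation:
  Lodi to Salem: 60 × £3 = £180
  Joplin to Reno: 30 × £4 = £120
  Joplin to Elko: 10 × £5 = £50
  Joplin to Salem: 10 × £8 = £80
Total = 180 + 120 + 50 + 80 = £430.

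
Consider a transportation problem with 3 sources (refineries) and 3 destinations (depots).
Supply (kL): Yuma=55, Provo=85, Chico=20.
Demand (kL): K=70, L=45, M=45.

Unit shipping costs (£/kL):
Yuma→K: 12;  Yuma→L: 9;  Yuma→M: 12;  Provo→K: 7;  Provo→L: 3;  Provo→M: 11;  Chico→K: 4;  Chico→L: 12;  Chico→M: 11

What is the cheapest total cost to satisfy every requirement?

Optimal allocation:
  Yuma–K: 10 × £12 = £120
  Yuma–M: 45 × £12 = £540
  Provo–K: 40 × £7 = £280
  Provo–L: 45 × £3 = £135
  Chico–K: 20 × £4 = £80
Total = 120 + 540 + 280 + 135 + 80 = £1155.

1155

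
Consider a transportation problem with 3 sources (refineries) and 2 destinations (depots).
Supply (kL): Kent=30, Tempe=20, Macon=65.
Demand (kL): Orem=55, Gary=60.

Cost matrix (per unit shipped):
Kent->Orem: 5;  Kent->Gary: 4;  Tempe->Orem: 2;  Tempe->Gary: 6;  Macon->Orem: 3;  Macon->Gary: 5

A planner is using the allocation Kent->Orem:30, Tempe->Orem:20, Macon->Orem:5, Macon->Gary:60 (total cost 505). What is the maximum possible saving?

90

Current plan cost = 30·5 + 20·2 + 5·3 + 60·5 = 505.
Optimal plan:
  Kent to Gary: 30 × 4 = 120
  Tempe to Orem: 20 × 2 = 40
  Macon to Orem: 35 × 3 = 105
  Macon to Gary: 30 × 5 = 150
Optimal cost = 415.
Saving = 505 − 415 = 90.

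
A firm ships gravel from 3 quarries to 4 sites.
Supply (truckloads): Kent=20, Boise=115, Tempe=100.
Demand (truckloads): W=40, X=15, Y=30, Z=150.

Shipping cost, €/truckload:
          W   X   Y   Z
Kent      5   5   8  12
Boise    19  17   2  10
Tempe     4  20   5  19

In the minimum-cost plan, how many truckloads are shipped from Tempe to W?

40

Optimal shipments:
  Kent–X: 15 truckloads
  Kent–Z: 5 truckloads
  Boise–Z: 115 truckloads
  Tempe–W: 40 truckloads
  Tempe–Y: 30 truckloads
  Tempe–Z: 30 truckloads
Total cost = €2165.
So Tempe→W carries 40 truckloads.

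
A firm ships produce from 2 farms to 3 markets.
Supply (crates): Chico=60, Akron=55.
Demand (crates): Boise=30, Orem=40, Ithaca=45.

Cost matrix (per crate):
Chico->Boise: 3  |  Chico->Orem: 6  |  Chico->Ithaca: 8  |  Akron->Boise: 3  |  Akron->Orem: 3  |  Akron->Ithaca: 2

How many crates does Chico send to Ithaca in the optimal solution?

The minimum-cost plan:
  Chico->Boise: 30 × 3 = 90
  Chico->Orem: 30 × 6 = 180
  Akron->Orem: 10 × 3 = 30
  Akron->Ithaca: 45 × 2 = 90
Total cost = 390.
The route Chico→Ithaca is not used.

0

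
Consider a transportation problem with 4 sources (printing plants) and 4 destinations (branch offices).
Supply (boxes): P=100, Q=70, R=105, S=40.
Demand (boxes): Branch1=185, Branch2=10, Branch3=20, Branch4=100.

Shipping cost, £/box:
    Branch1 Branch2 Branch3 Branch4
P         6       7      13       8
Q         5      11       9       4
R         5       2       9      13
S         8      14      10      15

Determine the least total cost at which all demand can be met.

1795

One minimum-cost allocation:
  P to Branch1: 70 × £6 = £420
  P to Branch4: 30 × £8 = £240
  Q to Branch4: 70 × £4 = £280
  R to Branch1: 95 × £5 = £475
  R to Branch2: 10 × £2 = £20
  S to Branch1: 20 × £8 = £160
  S to Branch3: 20 × £10 = £200
Total = 420 + 240 + 280 + 475 + 20 + 160 + 200 = £1795.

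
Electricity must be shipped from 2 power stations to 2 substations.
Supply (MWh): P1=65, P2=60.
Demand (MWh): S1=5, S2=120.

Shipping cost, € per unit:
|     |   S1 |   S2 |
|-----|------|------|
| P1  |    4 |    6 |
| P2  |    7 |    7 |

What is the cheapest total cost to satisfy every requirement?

A cheapest plan:
  P1->S1: 5 MWh
  P1->S2: 60 MWh
  P2->S2: 60 MWh
Total cost = €800.

800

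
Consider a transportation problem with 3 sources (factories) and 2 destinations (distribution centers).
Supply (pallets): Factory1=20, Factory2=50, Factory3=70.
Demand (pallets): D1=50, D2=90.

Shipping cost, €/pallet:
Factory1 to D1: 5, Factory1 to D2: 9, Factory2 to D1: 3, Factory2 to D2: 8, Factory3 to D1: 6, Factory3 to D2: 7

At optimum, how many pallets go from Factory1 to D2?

20

Optimal shipments:
  Factory1→D2: 20 × €9 = €180
  Factory2→D1: 50 × €3 = €150
  Factory3→D2: 70 × €7 = €490
Total cost = €820.
So Factory1→D2 carries 20 pallets.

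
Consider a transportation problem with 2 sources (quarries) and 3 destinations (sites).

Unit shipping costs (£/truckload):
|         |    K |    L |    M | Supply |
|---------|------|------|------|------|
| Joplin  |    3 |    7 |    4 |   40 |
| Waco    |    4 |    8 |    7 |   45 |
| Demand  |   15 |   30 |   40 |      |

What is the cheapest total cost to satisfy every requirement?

One minimum-cost allocation:
  Joplin–M: 40 × £4 = £160
  Waco–K: 15 × £4 = £60
  Waco–L: 30 × £8 = £240
Total = 160 + 60 + 240 = £460.

460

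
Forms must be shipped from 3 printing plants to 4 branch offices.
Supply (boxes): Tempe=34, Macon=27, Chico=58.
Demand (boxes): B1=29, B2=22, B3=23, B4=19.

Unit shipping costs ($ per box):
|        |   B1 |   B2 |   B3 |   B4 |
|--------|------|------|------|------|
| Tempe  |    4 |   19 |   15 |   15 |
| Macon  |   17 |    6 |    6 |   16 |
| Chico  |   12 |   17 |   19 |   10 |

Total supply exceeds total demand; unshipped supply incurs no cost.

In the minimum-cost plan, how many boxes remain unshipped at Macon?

0

Minimum-cost shipments:
  Tempe–B1: 29 × $4 = $116
  Tempe–B3: 5 × $15 = $75
  Macon–B2: 9 × $6 = $54
  Macon–B3: 18 × $6 = $108
  Chico–B2: 13 × $17 = $221
  Chico–B4: 19 × $10 = $190
Total cost = $764.
Macon ships 27 of its 27, leaving 0.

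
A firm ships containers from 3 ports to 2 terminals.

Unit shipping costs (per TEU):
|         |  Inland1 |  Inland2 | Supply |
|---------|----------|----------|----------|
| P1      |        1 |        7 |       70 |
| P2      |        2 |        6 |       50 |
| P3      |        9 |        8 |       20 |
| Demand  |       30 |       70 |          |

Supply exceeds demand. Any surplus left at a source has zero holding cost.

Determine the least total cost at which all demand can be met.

470

A cheapest plan:
  P1–Inland1: 30 × 1 = 30
  P1–Inland2: 20 × 7 = 140
  P2–Inland2: 50 × 6 = 300
Total = 30 + 140 + 300 = 470.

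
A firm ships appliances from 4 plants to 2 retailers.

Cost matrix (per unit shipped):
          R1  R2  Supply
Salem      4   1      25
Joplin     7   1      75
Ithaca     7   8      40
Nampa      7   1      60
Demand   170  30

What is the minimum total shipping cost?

1145

One minimum-cost allocation:
  Salem->R1: 25 × 4 = 100
  Joplin->R1: 75 × 7 = 525
  Ithaca->R1: 40 × 7 = 280
  Nampa->R1: 30 × 7 = 210
  Nampa->R2: 30 × 1 = 30
Total = 100 + 525 + 280 + 210 + 30 = 1145.
(Supply check: Salem ships 25; Joplin ships 75; Ithaca ships 40; Nampa ships 60.)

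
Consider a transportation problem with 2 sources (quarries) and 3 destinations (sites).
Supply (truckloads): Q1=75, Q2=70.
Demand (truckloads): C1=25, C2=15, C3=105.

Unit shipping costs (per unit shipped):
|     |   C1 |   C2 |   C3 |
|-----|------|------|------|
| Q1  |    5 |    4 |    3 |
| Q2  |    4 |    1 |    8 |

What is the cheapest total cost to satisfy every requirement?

Optimal allocation:
  Q1–C3: 75 × 3 = 225
  Q2–C1: 25 × 4 = 100
  Q2–C2: 15 × 1 = 15
  Q2–C3: 30 × 8 = 240
Total = 225 + 100 + 15 + 240 = 580.

580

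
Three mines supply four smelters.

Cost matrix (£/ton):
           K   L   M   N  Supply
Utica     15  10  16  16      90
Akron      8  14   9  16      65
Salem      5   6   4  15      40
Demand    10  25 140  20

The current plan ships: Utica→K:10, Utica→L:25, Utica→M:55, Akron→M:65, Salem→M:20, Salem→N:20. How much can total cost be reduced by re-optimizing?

220

Current plan cost = 10·15 + 25·10 + 55·16 + 65·9 + 20·4 + 20·15 = £2245.
Optimal plan:
  Utica–L: 25 × £10 = £250
  Utica–M: 45 × £16 = £720
  Utica–N: 20 × £16 = £320
  Akron–K: 10 × £8 = £80
  Akron–M: 55 × £9 = £495
  Salem–M: 40 × £4 = £160
Optimal cost = £2025.
Saving = 2245 − 2025 = £220.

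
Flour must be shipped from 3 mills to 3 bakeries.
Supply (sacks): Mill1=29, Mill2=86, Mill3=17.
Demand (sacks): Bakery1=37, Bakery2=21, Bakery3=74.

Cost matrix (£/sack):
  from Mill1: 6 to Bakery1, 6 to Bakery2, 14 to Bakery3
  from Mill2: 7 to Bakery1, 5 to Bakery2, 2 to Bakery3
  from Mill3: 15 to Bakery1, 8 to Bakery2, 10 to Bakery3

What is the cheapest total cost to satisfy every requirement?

534

Optimal allocation:
  Mill1 to Bakery1: 29 × £6 = £174
  Mill2 to Bakery1: 8 × £7 = £56
  Mill2 to Bakery2: 4 × £5 = £20
  Mill2 to Bakery3: 74 × £2 = £148
  Mill3 to Bakery2: 17 × £8 = £136
Total = 174 + 56 + 20 + 148 + 136 = £534.
(Supply check: Mill1 ships 29; Mill2 ships 86; Mill3 ships 17.)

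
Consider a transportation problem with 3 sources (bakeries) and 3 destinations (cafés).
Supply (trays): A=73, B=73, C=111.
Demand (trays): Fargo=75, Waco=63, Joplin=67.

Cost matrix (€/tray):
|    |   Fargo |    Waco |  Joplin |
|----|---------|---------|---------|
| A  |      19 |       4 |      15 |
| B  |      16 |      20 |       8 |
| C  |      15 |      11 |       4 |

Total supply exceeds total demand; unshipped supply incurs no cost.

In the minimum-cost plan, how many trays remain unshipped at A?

10

Minimum-cost shipments:
  A to Waco: 63 trays
  B to Fargo: 31 trays
  C to Fargo: 44 trays
  C to Joplin: 67 trays
Total cost = €1676.
A ships 63 of its 73, leaving 10.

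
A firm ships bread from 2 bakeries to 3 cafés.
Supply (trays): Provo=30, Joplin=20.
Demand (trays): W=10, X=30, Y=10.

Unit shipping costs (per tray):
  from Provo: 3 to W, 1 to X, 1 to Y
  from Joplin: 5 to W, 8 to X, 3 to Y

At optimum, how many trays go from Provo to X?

Optimal shipments:
  Provo→X: 30 trays
  Joplin→W: 10 trays
  Joplin→Y: 10 trays
Total cost = 110.
So Provo→X carries 30 trays.

30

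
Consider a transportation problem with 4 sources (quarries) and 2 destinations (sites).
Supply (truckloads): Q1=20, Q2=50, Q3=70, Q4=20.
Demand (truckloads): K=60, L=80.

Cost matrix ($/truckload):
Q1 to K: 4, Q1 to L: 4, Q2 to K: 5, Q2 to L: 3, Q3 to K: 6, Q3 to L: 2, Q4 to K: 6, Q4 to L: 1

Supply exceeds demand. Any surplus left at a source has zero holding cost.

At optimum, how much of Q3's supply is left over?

An optimal plan:
  Q1–K: 20 × $4 = $80
  Q2–K: 40 × $5 = $200
  Q3–L: 60 × $2 = $120
  Q4–L: 20 × $1 = $20
Total cost = $420.
Q3 ships 60 of its 70, leaving 10.

10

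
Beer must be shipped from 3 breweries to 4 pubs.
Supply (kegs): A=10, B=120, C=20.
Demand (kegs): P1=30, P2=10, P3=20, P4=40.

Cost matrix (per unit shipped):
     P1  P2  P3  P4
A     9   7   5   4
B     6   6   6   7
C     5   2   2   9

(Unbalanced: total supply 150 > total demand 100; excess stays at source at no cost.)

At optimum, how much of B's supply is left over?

50

An optimal plan:
  A->P4: 10 × 4 = 40
  B->P1: 30 × 6 = 180
  B->P2: 10 × 6 = 60
  B->P4: 30 × 7 = 210
  C->P3: 20 × 2 = 40
Total cost = 530.
B ships 70 of its 120, leaving 50.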